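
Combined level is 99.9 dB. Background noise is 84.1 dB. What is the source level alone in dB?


Given values:
  L_total = 99.9 dB, L_bg = 84.1 dB
Formula: L_source = 10 * log10(10^(L_total/10) - 10^(L_bg/10))
Convert to linear:
  10^(99.9/10) = 9772372209.5581
  10^(84.1/10) = 257039578.2769
Difference: 9772372209.5581 - 257039578.2769 = 9515332631.2812
L_source = 10 * log10(9515332631.2812) = 99.78

99.78 dB


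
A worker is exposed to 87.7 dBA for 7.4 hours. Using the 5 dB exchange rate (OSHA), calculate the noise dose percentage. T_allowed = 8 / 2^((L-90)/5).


Given values:
  L = 87.7 dBA, T = 7.4 hours
Formula: T_allowed = 8 / 2^((L - 90) / 5)
Compute exponent: (87.7 - 90) / 5 = -0.46
Compute 2^(-0.46) = 0.726986
T_allowed = 8 / 0.726986 = 11.004338 hours
Dose = (T / T_allowed) * 100
Dose = (7.4 / 11.004338) * 100 = 67.25

67.25 %


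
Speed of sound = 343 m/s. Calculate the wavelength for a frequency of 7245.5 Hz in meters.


Given values:
  c = 343 m/s, f = 7245.5 Hz
Formula: lambda = c / f
lambda = 343 / 7245.5
lambda = 0.0473

0.0473 m


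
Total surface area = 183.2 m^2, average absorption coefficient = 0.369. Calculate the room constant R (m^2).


Given values:
  S = 183.2 m^2, alpha = 0.369
Formula: R = S * alpha / (1 - alpha)
Numerator: 183.2 * 0.369 = 67.6008
Denominator: 1 - 0.369 = 0.631
R = 67.6008 / 0.631 = 107.13

107.13 m^2


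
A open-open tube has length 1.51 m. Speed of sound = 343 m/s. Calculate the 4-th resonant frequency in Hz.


Given values:
  Tube type: open-open, L = 1.51 m, c = 343 m/s, n = 4
Formula: f_n = n * c / (2 * L)
Compute 2 * L = 2 * 1.51 = 3.02
f = 4 * 343 / 3.02
f = 454.3

454.3 Hz


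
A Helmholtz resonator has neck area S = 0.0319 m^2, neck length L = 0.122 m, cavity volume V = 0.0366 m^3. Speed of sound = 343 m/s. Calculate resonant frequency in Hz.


Given values:
  S = 0.0319 m^2, L = 0.122 m, V = 0.0366 m^3, c = 343 m/s
Formula: f = (c / (2*pi)) * sqrt(S / (V * L))
Compute V * L = 0.0366 * 0.122 = 0.0044652
Compute S / (V * L) = 0.0319 / 0.0044652 = 7.1441
Compute sqrt(7.1441) = 2.672845
Compute c / (2*pi) = 343 / 6.283185 = 54.590148
f = 54.590148 * 2.672845 = 145.91

145.91 Hz


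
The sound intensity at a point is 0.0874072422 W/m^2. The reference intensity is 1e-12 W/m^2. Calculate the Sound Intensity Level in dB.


Given values:
  I = 0.0874072422 W/m^2
  I_ref = 1e-12 W/m^2
Formula: SIL = 10 * log10(I / I_ref)
Compute ratio: I / I_ref = 87407242200
Compute log10: log10(87407242200) = 10.941547
Multiply: SIL = 10 * 10.941547 = 109.42

109.42 dB


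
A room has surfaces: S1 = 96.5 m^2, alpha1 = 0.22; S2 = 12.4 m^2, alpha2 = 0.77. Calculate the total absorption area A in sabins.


Given surfaces:
  Surface 1: 96.5 * 0.22 = 21.23
  Surface 2: 12.4 * 0.77 = 9.548
Formula: A = sum(Si * alpha_i)
A = 21.23 + 9.548
A = 30.78

30.78 sabins


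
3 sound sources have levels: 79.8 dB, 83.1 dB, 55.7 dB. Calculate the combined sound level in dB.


Formula: L_total = 10 * log10( sum(10^(Li/10)) )
  Source 1: 10^(79.8/10) = 95499258.6021
  Source 2: 10^(83.1/10) = 204173794.467
  Source 3: 10^(55.7/10) = 371535.2291
Sum of linear values = 300044588.2982
L_total = 10 * log10(300044588.2982) = 84.77

84.77 dB


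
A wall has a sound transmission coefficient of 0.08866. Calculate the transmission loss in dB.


Given values:
  tau = 0.08866
Formula: TL = 10 * log10(1 / tau)
Compute 1 / tau = 1 / 0.08866 = 11.279
Compute log10(11.279) = 1.052271
TL = 10 * 1.052271 = 10.52

10.52 dB


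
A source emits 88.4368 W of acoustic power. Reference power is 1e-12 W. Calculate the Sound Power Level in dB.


Given values:
  W = 88.4368 W
  W_ref = 1e-12 W
Formula: SWL = 10 * log10(W / W_ref)
Compute ratio: W / W_ref = 88436800000000
Compute log10: log10(88436800000000) = 13.946633
Multiply: SWL = 10 * 13.946633 = 139.47

139.47 dB


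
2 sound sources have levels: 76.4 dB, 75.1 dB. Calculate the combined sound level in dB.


Formula: L_total = 10 * log10( sum(10^(Li/10)) )
  Source 1: 10^(76.4/10) = 43651583.224
  Source 2: 10^(75.1/10) = 32359365.693
Sum of linear values = 76010948.917
L_total = 10 * log10(76010948.917) = 78.81

78.81 dB


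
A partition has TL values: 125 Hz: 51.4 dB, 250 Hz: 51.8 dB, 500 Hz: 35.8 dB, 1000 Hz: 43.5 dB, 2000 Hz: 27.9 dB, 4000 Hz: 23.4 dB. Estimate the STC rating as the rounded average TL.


Given TL values at each frequency:
  125 Hz: 51.4 dB
  250 Hz: 51.8 dB
  500 Hz: 35.8 dB
  1000 Hz: 43.5 dB
  2000 Hz: 27.9 dB
  4000 Hz: 23.4 dB
Formula: STC ~ round(average of TL values)
Sum = 51.4 + 51.8 + 35.8 + 43.5 + 27.9 + 23.4 = 233.8
Average = 233.8 / 6 = 38.97
Rounded: 39

39


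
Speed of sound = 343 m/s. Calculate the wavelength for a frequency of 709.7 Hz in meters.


Given values:
  c = 343 m/s, f = 709.7 Hz
Formula: lambda = c / f
lambda = 343 / 709.7
lambda = 0.4833

0.4833 m


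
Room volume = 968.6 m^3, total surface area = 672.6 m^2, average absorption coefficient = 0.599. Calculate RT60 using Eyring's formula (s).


Given values:
  V = 968.6 m^3, S = 672.6 m^2, alpha = 0.599
Formula: RT60 = 0.161 * V / (-S * ln(1 - alpha))
Compute ln(1 - 0.599) = ln(0.401) = -0.913794
Denominator: -672.6 * -0.913794 = 614.6178
Numerator: 0.161 * 968.6 = 155.9446
RT60 = 155.9446 / 614.6178 = 0.254

0.254 s


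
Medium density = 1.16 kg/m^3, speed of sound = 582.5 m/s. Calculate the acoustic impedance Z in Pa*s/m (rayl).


Given values:
  rho = 1.16 kg/m^3
  c = 582.5 m/s
Formula: Z = rho * c
Z = 1.16 * 582.5
Z = 675.7

675.7 rayl


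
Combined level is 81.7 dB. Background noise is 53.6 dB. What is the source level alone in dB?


Given values:
  L_total = 81.7 dB, L_bg = 53.6 dB
Formula: L_source = 10 * log10(10^(L_total/10) - 10^(L_bg/10))
Convert to linear:
  10^(81.7/10) = 147910838.8168
  10^(53.6/10) = 229086.7653
Difference: 147910838.8168 - 229086.7653 = 147681752.0515
L_source = 10 * log10(147681752.0515) = 81.69

81.69 dB


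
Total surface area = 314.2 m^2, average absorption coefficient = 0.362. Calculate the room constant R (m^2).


Given values:
  S = 314.2 m^2, alpha = 0.362
Formula: R = S * alpha / (1 - alpha)
Numerator: 314.2 * 0.362 = 113.7404
Denominator: 1 - 0.362 = 0.638
R = 113.7404 / 0.638 = 178.28

178.28 m^2


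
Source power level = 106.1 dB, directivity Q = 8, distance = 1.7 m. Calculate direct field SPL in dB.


Given values:
  Lw = 106.1 dB, Q = 8, r = 1.7 m
Formula: SPL = Lw + 10 * log10(Q / (4 * pi * r^2))
Compute 4 * pi * r^2 = 4 * pi * 1.7^2 = 36.3168
Compute Q / denom = 8 / 36.3168 = 0.22028373
Compute 10 * log10(0.22028373) = -6.5702
SPL = 106.1 + (-6.5702) = 99.53

99.53 dB


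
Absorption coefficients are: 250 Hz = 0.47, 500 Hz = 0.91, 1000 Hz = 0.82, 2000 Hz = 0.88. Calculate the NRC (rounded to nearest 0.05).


Given values:
  a_250 = 0.47, a_500 = 0.91
  a_1000 = 0.82, a_2000 = 0.88
Formula: NRC = (a250 + a500 + a1000 + a2000) / 4
Sum = 0.47 + 0.91 + 0.82 + 0.88 = 3.08
NRC = 3.08 / 4 = 0.77
Rounded to nearest 0.05: 0.75

0.75


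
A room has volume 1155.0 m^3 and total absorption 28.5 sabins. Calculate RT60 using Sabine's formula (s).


Given values:
  V = 1155.0 m^3
  A = 28.5 sabins
Formula: RT60 = 0.161 * V / A
Numerator: 0.161 * 1155.0 = 185.955
RT60 = 185.955 / 28.5 = 6.525

6.525 s


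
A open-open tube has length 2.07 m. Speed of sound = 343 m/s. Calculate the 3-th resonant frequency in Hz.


Given values:
  Tube type: open-open, L = 2.07 m, c = 343 m/s, n = 3
Formula: f_n = n * c / (2 * L)
Compute 2 * L = 2 * 2.07 = 4.14
f = 3 * 343 / 4.14
f = 248.55

248.55 Hz


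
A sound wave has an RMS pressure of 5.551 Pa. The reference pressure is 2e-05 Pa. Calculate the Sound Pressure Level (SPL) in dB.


Given values:
  p = 5.551 Pa
  p_ref = 2e-05 Pa
Formula: SPL = 20 * log10(p / p_ref)
Compute ratio: p / p_ref = 5.551 / 2e-05 = 277550
Compute log10: log10(277550) = 5.443341
Multiply: SPL = 20 * 5.443341 = 108.87

108.87 dB


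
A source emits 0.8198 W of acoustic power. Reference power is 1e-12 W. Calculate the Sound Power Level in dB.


Given values:
  W = 0.8198 W
  W_ref = 1e-12 W
Formula: SWL = 10 * log10(W / W_ref)
Compute ratio: W / W_ref = 819800000000
Compute log10: log10(819800000000) = 11.913708
Multiply: SWL = 10 * 11.913708 = 119.14

119.14 dB


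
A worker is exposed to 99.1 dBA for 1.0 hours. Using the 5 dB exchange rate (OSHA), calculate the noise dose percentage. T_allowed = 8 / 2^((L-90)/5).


Given values:
  L = 99.1 dBA, T = 1.0 hours
Formula: T_allowed = 8 / 2^((L - 90) / 5)
Compute exponent: (99.1 - 90) / 5 = 1.82
Compute 2^(1.82) = 3.530812
T_allowed = 8 / 3.530812 = 2.265768 hours
Dose = (T / T_allowed) * 100
Dose = (1.0 / 2.265768) * 100 = 44.14

44.14 %


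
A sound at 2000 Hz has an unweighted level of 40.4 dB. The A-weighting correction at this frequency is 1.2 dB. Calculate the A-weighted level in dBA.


Given values:
  SPL = 40.4 dB
  A-weighting at 2000 Hz = 1.2 dB
Formula: L_A = SPL + A_weight
L_A = 40.4 + (1.2)
L_A = 41.6

41.6 dBA


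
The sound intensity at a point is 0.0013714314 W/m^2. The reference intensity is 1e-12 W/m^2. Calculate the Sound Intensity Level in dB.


Given values:
  I = 0.0013714314 W/m^2
  I_ref = 1e-12 W/m^2
Formula: SIL = 10 * log10(I / I_ref)
Compute ratio: I / I_ref = 1371431400
Compute log10: log10(1371431400) = 9.137174
Multiply: SIL = 10 * 9.137174 = 91.37

91.37 dB


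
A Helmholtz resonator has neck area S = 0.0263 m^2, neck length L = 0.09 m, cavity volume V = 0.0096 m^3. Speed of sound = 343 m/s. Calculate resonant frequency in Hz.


Given values:
  S = 0.0263 m^2, L = 0.09 m, V = 0.0096 m^3, c = 343 m/s
Formula: f = (c / (2*pi)) * sqrt(S / (V * L))
Compute V * L = 0.0096 * 0.09 = 0.000864
Compute S / (V * L) = 0.0263 / 0.000864 = 30.4398
Compute sqrt(30.4398) = 5.517228
Compute c / (2*pi) = 343 / 6.283185 = 54.590148
f = 54.590148 * 5.517228 = 301.19

301.19 Hz


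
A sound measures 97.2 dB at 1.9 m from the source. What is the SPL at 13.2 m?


Given values:
  SPL1 = 97.2 dB, r1 = 1.9 m, r2 = 13.2 m
Formula: SPL2 = SPL1 - 20 * log10(r2 / r1)
Compute ratio: r2 / r1 = 13.2 / 1.9 = 6.9474
Compute log10: log10(6.9474) = 0.841822
Compute drop: 20 * 0.841822 = 16.8364
SPL2 = 97.2 - 16.8364 = 80.36

80.36 dB


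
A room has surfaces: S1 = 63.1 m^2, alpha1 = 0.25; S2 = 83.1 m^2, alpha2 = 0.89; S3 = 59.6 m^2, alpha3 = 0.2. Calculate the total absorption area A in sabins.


Given surfaces:
  Surface 1: 63.1 * 0.25 = 15.775
  Surface 2: 83.1 * 0.89 = 73.959
  Surface 3: 59.6 * 0.2 = 11.92
Formula: A = sum(Si * alpha_i)
A = 15.775 + 73.959 + 11.92
A = 101.65

101.65 sabins


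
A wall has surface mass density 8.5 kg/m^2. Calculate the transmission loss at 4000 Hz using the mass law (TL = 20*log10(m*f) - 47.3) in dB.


Given values:
  m = 8.5 kg/m^2, f = 4000 Hz
Formula: TL = 20 * log10(m * f) - 47.3
Compute m * f = 8.5 * 4000 = 34000.0
Compute log10(34000.0) = 4.531479
Compute 20 * 4.531479 = 90.6296
TL = 90.6296 - 47.3 = 43.33

43.33 dB


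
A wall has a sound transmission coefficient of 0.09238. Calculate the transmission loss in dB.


Given values:
  tau = 0.09238
Formula: TL = 10 * log10(1 / tau)
Compute 1 / tau = 1 / 0.09238 = 10.8249
Compute log10(10.8249) = 1.034424
TL = 10 * 1.034424 = 10.34

10.34 dB


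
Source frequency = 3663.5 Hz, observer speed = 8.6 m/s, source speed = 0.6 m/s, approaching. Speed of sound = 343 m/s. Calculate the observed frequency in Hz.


Given values:
  f_s = 3663.5 Hz, v_o = 8.6 m/s, v_s = 0.6 m/s
  Direction: approaching
Formula: f_o = f_s * (c + v_o) / (c - v_s)
Numerator: c + v_o = 343 + 8.6 = 351.6
Denominator: c - v_s = 343 - 0.6 = 342.4
f_o = 3663.5 * 351.6 / 342.4 = 3761.94

3761.94 Hz


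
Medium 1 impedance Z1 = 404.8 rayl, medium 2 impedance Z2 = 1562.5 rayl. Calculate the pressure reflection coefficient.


Given values:
  Z1 = 404.8 rayl, Z2 = 1562.5 rayl
Formula: R = (Z2 - Z1) / (Z2 + Z1)
Numerator: Z2 - Z1 = 1562.5 - 404.8 = 1157.7
Denominator: Z2 + Z1 = 1562.5 + 404.8 = 1967.3
R = 1157.7 / 1967.3 = 0.5885

0.5885


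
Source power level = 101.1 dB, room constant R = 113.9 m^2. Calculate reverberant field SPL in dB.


Given values:
  Lw = 101.1 dB, R = 113.9 m^2
Formula: SPL = Lw + 10 * log10(4 / R)
Compute 4 / R = 4 / 113.9 = 0.035119
Compute 10 * log10(0.035119) = -14.5446
SPL = 101.1 + (-14.5446) = 86.56

86.56 dB


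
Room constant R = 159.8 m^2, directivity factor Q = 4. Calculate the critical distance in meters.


Given values:
  R = 159.8 m^2, Q = 4
Formula: d_c = 0.141 * sqrt(Q * R)
Compute Q * R = 4 * 159.8 = 639.2
Compute sqrt(639.2) = 25.2824
d_c = 0.141 * 25.2824 = 3.565

3.565 m


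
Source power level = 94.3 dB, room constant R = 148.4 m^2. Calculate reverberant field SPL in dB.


Given values:
  Lw = 94.3 dB, R = 148.4 m^2
Formula: SPL = Lw + 10 * log10(4 / R)
Compute 4 / R = 4 / 148.4 = 0.026954
Compute 10 * log10(0.026954) = -15.6938
SPL = 94.3 + (-15.6938) = 78.61

78.61 dB


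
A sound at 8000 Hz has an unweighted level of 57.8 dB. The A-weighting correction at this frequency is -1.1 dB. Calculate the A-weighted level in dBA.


Given values:
  SPL = 57.8 dB
  A-weighting at 8000 Hz = -1.1 dB
Formula: L_A = SPL + A_weight
L_A = 57.8 + (-1.1)
L_A = 56.7

56.7 dBA


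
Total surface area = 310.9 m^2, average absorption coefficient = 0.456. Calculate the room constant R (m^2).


Given values:
  S = 310.9 m^2, alpha = 0.456
Formula: R = S * alpha / (1 - alpha)
Numerator: 310.9 * 0.456 = 141.7704
Denominator: 1 - 0.456 = 0.544
R = 141.7704 / 0.544 = 260.61

260.61 m^2


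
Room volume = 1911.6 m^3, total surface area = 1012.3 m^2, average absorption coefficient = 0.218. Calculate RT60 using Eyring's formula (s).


Given values:
  V = 1911.6 m^3, S = 1012.3 m^2, alpha = 0.218
Formula: RT60 = 0.161 * V / (-S * ln(1 - alpha))
Compute ln(1 - 0.218) = ln(0.782) = -0.245901
Denominator: -1012.3 * -0.245901 = 248.9256
Numerator: 0.161 * 1911.6 = 307.7676
RT60 = 307.7676 / 248.9256 = 1.236

1.236 s


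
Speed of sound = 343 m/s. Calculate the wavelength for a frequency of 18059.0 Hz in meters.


Given values:
  c = 343 m/s, f = 18059.0 Hz
Formula: lambda = c / f
lambda = 343 / 18059.0
lambda = 0.019

0.019 m


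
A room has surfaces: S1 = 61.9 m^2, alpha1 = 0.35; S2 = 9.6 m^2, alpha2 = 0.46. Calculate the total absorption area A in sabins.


Given surfaces:
  Surface 1: 61.9 * 0.35 = 21.665
  Surface 2: 9.6 * 0.46 = 4.416
Formula: A = sum(Si * alpha_i)
A = 21.665 + 4.416
A = 26.08

26.08 sabins


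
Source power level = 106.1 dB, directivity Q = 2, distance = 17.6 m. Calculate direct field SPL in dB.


Given values:
  Lw = 106.1 dB, Q = 2, r = 17.6 m
Formula: SPL = Lw + 10 * log10(Q / (4 * pi * r^2))
Compute 4 * pi * r^2 = 4 * pi * 17.6^2 = 3892.559
Compute Q / denom = 2 / 3892.559 = 0.0005138
Compute 10 * log10(0.0005138) = -32.8921
SPL = 106.1 + (-32.8921) = 73.21

73.21 dB


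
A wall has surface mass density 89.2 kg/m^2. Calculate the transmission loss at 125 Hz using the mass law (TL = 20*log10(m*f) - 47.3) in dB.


Given values:
  m = 89.2 kg/m^2, f = 125 Hz
Formula: TL = 20 * log10(m * f) - 47.3
Compute m * f = 89.2 * 125 = 11150.0
Compute log10(11150.0) = 4.047275
Compute 20 * 4.047275 = 80.9455
TL = 80.9455 - 47.3 = 33.65

33.65 dB


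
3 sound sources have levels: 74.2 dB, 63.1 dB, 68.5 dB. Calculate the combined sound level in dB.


Formula: L_total = 10 * log10( sum(10^(Li/10)) )
  Source 1: 10^(74.2/10) = 26302679.919
  Source 2: 10^(63.1/10) = 2041737.9447
  Source 3: 10^(68.5/10) = 7079457.8438
Sum of linear values = 35423875.7075
L_total = 10 * log10(35423875.7075) = 75.49

75.49 dB


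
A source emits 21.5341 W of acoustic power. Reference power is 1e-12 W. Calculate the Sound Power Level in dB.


Given values:
  W = 21.5341 W
  W_ref = 1e-12 W
Formula: SWL = 10 * log10(W / W_ref)
Compute ratio: W / W_ref = 21534100000000
Compute log10: log10(21534100000000) = 13.333127
Multiply: SWL = 10 * 13.333127 = 133.33

133.33 dB


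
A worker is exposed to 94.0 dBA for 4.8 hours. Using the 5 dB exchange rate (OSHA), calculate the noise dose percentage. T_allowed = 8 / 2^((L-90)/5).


Given values:
  L = 94.0 dBA, T = 4.8 hours
Formula: T_allowed = 8 / 2^((L - 90) / 5)
Compute exponent: (94.0 - 90) / 5 = 0.8
Compute 2^(0.8) = 1.741101
T_allowed = 8 / 1.741101 = 4.594794 hours
Dose = (T / T_allowed) * 100
Dose = (4.8 / 4.594794) * 100 = 104.47

104.47 %


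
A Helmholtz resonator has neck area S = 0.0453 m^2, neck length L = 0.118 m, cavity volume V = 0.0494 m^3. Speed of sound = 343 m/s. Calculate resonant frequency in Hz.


Given values:
  S = 0.0453 m^2, L = 0.118 m, V = 0.0494 m^3, c = 343 m/s
Formula: f = (c / (2*pi)) * sqrt(S / (V * L))
Compute V * L = 0.0494 * 0.118 = 0.0058292
Compute S / (V * L) = 0.0453 / 0.0058292 = 7.7712
Compute sqrt(7.7712) = 2.787687
Compute c / (2*pi) = 343 / 6.283185 = 54.590148
f = 54.590148 * 2.787687 = 152.18

152.18 Hz


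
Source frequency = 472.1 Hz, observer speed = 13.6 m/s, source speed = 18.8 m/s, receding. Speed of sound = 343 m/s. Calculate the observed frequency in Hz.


Given values:
  f_s = 472.1 Hz, v_o = 13.6 m/s, v_s = 18.8 m/s
  Direction: receding
Formula: f_o = f_s * (c - v_o) / (c + v_s)
Numerator: c - v_o = 343 - 13.6 = 329.4
Denominator: c + v_s = 343 + 18.8 = 361.8
f_o = 472.1 * 329.4 / 361.8 = 429.82

429.82 Hz


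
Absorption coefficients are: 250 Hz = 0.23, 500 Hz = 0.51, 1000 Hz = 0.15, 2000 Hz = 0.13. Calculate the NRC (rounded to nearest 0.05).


Given values:
  a_250 = 0.23, a_500 = 0.51
  a_1000 = 0.15, a_2000 = 0.13
Formula: NRC = (a250 + a500 + a1000 + a2000) / 4
Sum = 0.23 + 0.51 + 0.15 + 0.13 = 1.02
NRC = 1.02 / 4 = 0.255
Rounded to nearest 0.05: 0.25

0.25


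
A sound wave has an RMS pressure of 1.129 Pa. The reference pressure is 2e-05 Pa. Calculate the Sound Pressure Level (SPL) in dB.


Given values:
  p = 1.129 Pa
  p_ref = 2e-05 Pa
Formula: SPL = 20 * log10(p / p_ref)
Compute ratio: p / p_ref = 1.129 / 2e-05 = 56450
Compute log10: log10(56450) = 4.751664
Multiply: SPL = 20 * 4.751664 = 95.03

95.03 dB


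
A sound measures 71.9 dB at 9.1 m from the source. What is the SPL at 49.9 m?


Given values:
  SPL1 = 71.9 dB, r1 = 9.1 m, r2 = 49.9 m
Formula: SPL2 = SPL1 - 20 * log10(r2 / r1)
Compute ratio: r2 / r1 = 49.9 / 9.1 = 5.4835
Compute log10: log10(5.4835) = 0.739058
Compute drop: 20 * 0.739058 = 14.7812
SPL2 = 71.9 - 14.7812 = 57.12

57.12 dB


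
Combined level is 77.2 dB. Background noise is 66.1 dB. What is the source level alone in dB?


Given values:
  L_total = 77.2 dB, L_bg = 66.1 dB
Formula: L_source = 10 * log10(10^(L_total/10) - 10^(L_bg/10))
Convert to linear:
  10^(77.2/10) = 52480746.025
  10^(66.1/10) = 4073802.778
Difference: 52480746.025 - 4073802.778 = 48406943.247
L_source = 10 * log10(48406943.247) = 76.85

76.85 dB


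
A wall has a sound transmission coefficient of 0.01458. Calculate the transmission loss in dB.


Given values:
  tau = 0.01458
Formula: TL = 10 * log10(1 / tau)
Compute 1 / tau = 1 / 0.01458 = 68.5871
Compute log10(68.5871) = 1.836242
TL = 10 * 1.836242 = 18.36

18.36 dB


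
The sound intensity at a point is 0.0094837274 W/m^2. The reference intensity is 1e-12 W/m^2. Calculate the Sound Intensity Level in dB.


Given values:
  I = 0.0094837274 W/m^2
  I_ref = 1e-12 W/m^2
Formula: SIL = 10 * log10(I / I_ref)
Compute ratio: I / I_ref = 9483727400
Compute log10: log10(9483727400) = 9.976979
Multiply: SIL = 10 * 9.976979 = 99.77

99.77 dB


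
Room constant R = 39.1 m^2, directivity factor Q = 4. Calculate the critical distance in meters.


Given values:
  R = 39.1 m^2, Q = 4
Formula: d_c = 0.141 * sqrt(Q * R)
Compute Q * R = 4 * 39.1 = 156.4
Compute sqrt(156.4) = 12.506
d_c = 0.141 * 12.506 = 1.763

1.763 m


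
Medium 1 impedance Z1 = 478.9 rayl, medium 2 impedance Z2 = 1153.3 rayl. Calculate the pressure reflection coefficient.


Given values:
  Z1 = 478.9 rayl, Z2 = 1153.3 rayl
Formula: R = (Z2 - Z1) / (Z2 + Z1)
Numerator: Z2 - Z1 = 1153.3 - 478.9 = 674.4
Denominator: Z2 + Z1 = 1153.3 + 478.9 = 1632.2
R = 674.4 / 1632.2 = 0.4132

0.4132


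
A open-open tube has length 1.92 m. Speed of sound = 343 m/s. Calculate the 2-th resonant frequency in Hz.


Given values:
  Tube type: open-open, L = 1.92 m, c = 343 m/s, n = 2
Formula: f_n = n * c / (2 * L)
Compute 2 * L = 2 * 1.92 = 3.84
f = 2 * 343 / 3.84
f = 178.65

178.65 Hz


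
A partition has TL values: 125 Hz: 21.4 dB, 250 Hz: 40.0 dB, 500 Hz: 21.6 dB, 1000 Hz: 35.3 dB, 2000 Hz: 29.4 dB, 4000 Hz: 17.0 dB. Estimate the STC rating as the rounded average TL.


Given TL values at each frequency:
  125 Hz: 21.4 dB
  250 Hz: 40.0 dB
  500 Hz: 21.6 dB
  1000 Hz: 35.3 dB
  2000 Hz: 29.4 dB
  4000 Hz: 17.0 dB
Formula: STC ~ round(average of TL values)
Sum = 21.4 + 40.0 + 21.6 + 35.3 + 29.4 + 17.0 = 164.7
Average = 164.7 / 6 = 27.45
Rounded: 27

27


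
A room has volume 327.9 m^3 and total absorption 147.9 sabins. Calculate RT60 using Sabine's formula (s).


Given values:
  V = 327.9 m^3
  A = 147.9 sabins
Formula: RT60 = 0.161 * V / A
Numerator: 0.161 * 327.9 = 52.7919
RT60 = 52.7919 / 147.9 = 0.357

0.357 s


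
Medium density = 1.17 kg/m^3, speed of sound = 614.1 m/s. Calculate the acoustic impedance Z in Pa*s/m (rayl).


Given values:
  rho = 1.17 kg/m^3
  c = 614.1 m/s
Formula: Z = rho * c
Z = 1.17 * 614.1
Z = 718.5

718.5 rayl


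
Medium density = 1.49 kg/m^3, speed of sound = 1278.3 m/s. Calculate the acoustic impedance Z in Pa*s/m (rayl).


Given values:
  rho = 1.49 kg/m^3
  c = 1278.3 m/s
Formula: Z = rho * c
Z = 1.49 * 1278.3
Z = 1904.67

1904.67 rayl


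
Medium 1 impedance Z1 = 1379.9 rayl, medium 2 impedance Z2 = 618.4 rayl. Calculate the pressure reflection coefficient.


Given values:
  Z1 = 1379.9 rayl, Z2 = 618.4 rayl
Formula: R = (Z2 - Z1) / (Z2 + Z1)
Numerator: Z2 - Z1 = 618.4 - 1379.9 = -761.5
Denominator: Z2 + Z1 = 618.4 + 1379.9 = 1998.3
R = -761.5 / 1998.3 = -0.3811

-0.3811


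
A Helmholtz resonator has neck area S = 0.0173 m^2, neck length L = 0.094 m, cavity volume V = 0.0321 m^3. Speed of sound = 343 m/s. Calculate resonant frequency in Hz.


Given values:
  S = 0.0173 m^2, L = 0.094 m, V = 0.0321 m^3, c = 343 m/s
Formula: f = (c / (2*pi)) * sqrt(S / (V * L))
Compute V * L = 0.0321 * 0.094 = 0.0030174
Compute S / (V * L) = 0.0173 / 0.0030174 = 5.7334
Compute sqrt(5.7334) = 2.394452
Compute c / (2*pi) = 343 / 6.283185 = 54.590148
f = 54.590148 * 2.394452 = 130.71

130.71 Hz


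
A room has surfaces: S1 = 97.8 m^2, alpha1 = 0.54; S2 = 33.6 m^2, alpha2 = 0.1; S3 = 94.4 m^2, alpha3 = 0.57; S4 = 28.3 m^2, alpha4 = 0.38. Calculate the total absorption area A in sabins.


Given surfaces:
  Surface 1: 97.8 * 0.54 = 52.812
  Surface 2: 33.6 * 0.1 = 3.36
  Surface 3: 94.4 * 0.57 = 53.808
  Surface 4: 28.3 * 0.38 = 10.754
Formula: A = sum(Si * alpha_i)
A = 52.812 + 3.36 + 53.808 + 10.754
A = 120.73

120.73 sabins


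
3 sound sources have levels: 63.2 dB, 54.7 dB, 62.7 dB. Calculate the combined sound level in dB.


Formula: L_total = 10 * log10( sum(10^(Li/10)) )
  Source 1: 10^(63.2/10) = 2089296.1309
  Source 2: 10^(54.7/10) = 295120.9227
  Source 3: 10^(62.7/10) = 1862087.1367
Sum of linear values = 4246504.1903
L_total = 10 * log10(4246504.1903) = 66.28

66.28 dB


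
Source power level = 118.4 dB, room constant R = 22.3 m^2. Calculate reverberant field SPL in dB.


Given values:
  Lw = 118.4 dB, R = 22.3 m^2
Formula: SPL = Lw + 10 * log10(4 / R)
Compute 4 / R = 4 / 22.3 = 0.179372
Compute 10 * log10(0.179372) = -7.4625
SPL = 118.4 + (-7.4625) = 110.94

110.94 dB


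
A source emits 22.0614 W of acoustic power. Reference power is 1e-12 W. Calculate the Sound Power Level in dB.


Given values:
  W = 22.0614 W
  W_ref = 1e-12 W
Formula: SWL = 10 * log10(W / W_ref)
Compute ratio: W / W_ref = 22061400000000
Compute log10: log10(22061400000000) = 13.343633
Multiply: SWL = 10 * 13.343633 = 133.44

133.44 dB


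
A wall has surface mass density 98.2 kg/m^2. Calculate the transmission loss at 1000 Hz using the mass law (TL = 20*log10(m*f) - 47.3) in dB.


Given values:
  m = 98.2 kg/m^2, f = 1000 Hz
Formula: TL = 20 * log10(m * f) - 47.3
Compute m * f = 98.2 * 1000 = 98200.0
Compute log10(98200.0) = 4.992111
Compute 20 * 4.992111 = 99.8422
TL = 99.8422 - 47.3 = 52.54

52.54 dB


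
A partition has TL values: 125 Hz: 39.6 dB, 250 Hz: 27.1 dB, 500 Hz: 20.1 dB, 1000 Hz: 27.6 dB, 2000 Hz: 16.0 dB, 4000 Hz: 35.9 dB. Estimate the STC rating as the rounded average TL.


Given TL values at each frequency:
  125 Hz: 39.6 dB
  250 Hz: 27.1 dB
  500 Hz: 20.1 dB
  1000 Hz: 27.6 dB
  2000 Hz: 16.0 dB
  4000 Hz: 35.9 dB
Formula: STC ~ round(average of TL values)
Sum = 39.6 + 27.1 + 20.1 + 27.6 + 16.0 + 35.9 = 166.3
Average = 166.3 / 6 = 27.72
Rounded: 28

28


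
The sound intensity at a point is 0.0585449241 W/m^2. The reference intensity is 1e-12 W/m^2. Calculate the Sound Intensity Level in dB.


Given values:
  I = 0.0585449241 W/m^2
  I_ref = 1e-12 W/m^2
Formula: SIL = 10 * log10(I / I_ref)
Compute ratio: I / I_ref = 58544924100
Compute log10: log10(58544924100) = 10.767489
Multiply: SIL = 10 * 10.767489 = 107.67

107.67 dB


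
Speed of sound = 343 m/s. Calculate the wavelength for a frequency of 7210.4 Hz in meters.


Given values:
  c = 343 m/s, f = 7210.4 Hz
Formula: lambda = c / f
lambda = 343 / 7210.4
lambda = 0.0476

0.0476 m


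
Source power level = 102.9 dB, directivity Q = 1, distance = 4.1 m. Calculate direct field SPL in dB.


Given values:
  Lw = 102.9 dB, Q = 1, r = 4.1 m
Formula: SPL = Lw + 10 * log10(Q / (4 * pi * r^2))
Compute 4 * pi * r^2 = 4 * pi * 4.1^2 = 211.2407
Compute Q / denom = 1 / 211.2407 = 0.00473394
Compute 10 * log10(0.00473394) = -23.2478
SPL = 102.9 + (-23.2478) = 79.65

79.65 dB


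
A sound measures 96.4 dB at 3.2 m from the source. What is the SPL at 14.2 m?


Given values:
  SPL1 = 96.4 dB, r1 = 3.2 m, r2 = 14.2 m
Formula: SPL2 = SPL1 - 20 * log10(r2 / r1)
Compute ratio: r2 / r1 = 14.2 / 3.2 = 4.4375
Compute log10: log10(4.4375) = 0.647138
Compute drop: 20 * 0.647138 = 12.9428
SPL2 = 96.4 - 12.9428 = 83.46

83.46 dB


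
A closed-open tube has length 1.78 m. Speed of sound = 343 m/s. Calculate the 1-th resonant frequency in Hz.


Given values:
  Tube type: closed-open, L = 1.78 m, c = 343 m/s, n = 1
Formula: f_n = (2n - 1) * c / (4 * L)
Compute 2n - 1 = 2*1 - 1 = 1
Compute 4 * L = 4 * 1.78 = 7.12
f = 1 * 343 / 7.12
f = 48.17

48.17 Hz


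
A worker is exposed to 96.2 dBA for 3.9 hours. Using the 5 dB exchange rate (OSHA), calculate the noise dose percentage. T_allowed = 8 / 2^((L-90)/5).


Given values:
  L = 96.2 dBA, T = 3.9 hours
Formula: T_allowed = 8 / 2^((L - 90) / 5)
Compute exponent: (96.2 - 90) / 5 = 1.24
Compute 2^(1.24) = 2.361985
T_allowed = 8 / 2.361985 = 3.386982 hours
Dose = (T / T_allowed) * 100
Dose = (3.9 / 3.386982) * 100 = 115.15

115.15 %


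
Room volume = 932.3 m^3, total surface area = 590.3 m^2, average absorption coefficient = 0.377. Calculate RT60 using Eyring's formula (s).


Given values:
  V = 932.3 m^3, S = 590.3 m^2, alpha = 0.377
Formula: RT60 = 0.161 * V / (-S * ln(1 - alpha))
Compute ln(1 - 0.377) = ln(0.623) = -0.473209
Denominator: -590.3 * -0.473209 = 279.3353
Numerator: 0.161 * 932.3 = 150.1003
RT60 = 150.1003 / 279.3353 = 0.537

0.537 s


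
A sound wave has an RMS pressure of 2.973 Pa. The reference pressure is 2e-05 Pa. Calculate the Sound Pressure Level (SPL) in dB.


Given values:
  p = 2.973 Pa
  p_ref = 2e-05 Pa
Formula: SPL = 20 * log10(p / p_ref)
Compute ratio: p / p_ref = 2.973 / 2e-05 = 148650
Compute log10: log10(148650) = 5.172165
Multiply: SPL = 20 * 5.172165 = 103.44

103.44 dB


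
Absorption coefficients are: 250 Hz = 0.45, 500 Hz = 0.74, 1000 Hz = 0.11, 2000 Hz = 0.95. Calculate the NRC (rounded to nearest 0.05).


Given values:
  a_250 = 0.45, a_500 = 0.74
  a_1000 = 0.11, a_2000 = 0.95
Formula: NRC = (a250 + a500 + a1000 + a2000) / 4
Sum = 0.45 + 0.74 + 0.11 + 0.95 = 2.25
NRC = 2.25 / 4 = 0.5625
Rounded to nearest 0.05: 0.55

0.55


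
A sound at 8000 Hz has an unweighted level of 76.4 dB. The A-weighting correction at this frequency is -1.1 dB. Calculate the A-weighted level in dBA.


Given values:
  SPL = 76.4 dB
  A-weighting at 8000 Hz = -1.1 dB
Formula: L_A = SPL + A_weight
L_A = 76.4 + (-1.1)
L_A = 75.3

75.3 dBA


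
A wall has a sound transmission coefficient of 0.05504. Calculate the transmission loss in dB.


Given values:
  tau = 0.05504
Formula: TL = 10 * log10(1 / tau)
Compute 1 / tau = 1 / 0.05504 = 18.1686
Compute log10(18.1686) = 1.259321
TL = 10 * 1.259321 = 12.59

12.59 dB


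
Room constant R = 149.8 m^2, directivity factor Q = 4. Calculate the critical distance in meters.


Given values:
  R = 149.8 m^2, Q = 4
Formula: d_c = 0.141 * sqrt(Q * R)
Compute Q * R = 4 * 149.8 = 599.2
Compute sqrt(599.2) = 24.4786
d_c = 0.141 * 24.4786 = 3.451

3.451 m


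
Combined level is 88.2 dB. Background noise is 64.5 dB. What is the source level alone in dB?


Given values:
  L_total = 88.2 dB, L_bg = 64.5 dB
Formula: L_source = 10 * log10(10^(L_total/10) - 10^(L_bg/10))
Convert to linear:
  10^(88.2/10) = 660693448.0076
  10^(64.5/10) = 2818382.9313
Difference: 660693448.0076 - 2818382.9313 = 657875065.0763
L_source = 10 * log10(657875065.0763) = 88.18

88.18 dB


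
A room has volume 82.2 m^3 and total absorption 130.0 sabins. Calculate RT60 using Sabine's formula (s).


Given values:
  V = 82.2 m^3
  A = 130.0 sabins
Formula: RT60 = 0.161 * V / A
Numerator: 0.161 * 82.2 = 13.2342
RT60 = 13.2342 / 130.0 = 0.102

0.102 s


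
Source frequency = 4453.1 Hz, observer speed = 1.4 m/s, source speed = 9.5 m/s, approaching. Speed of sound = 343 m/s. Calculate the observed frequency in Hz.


Given values:
  f_s = 4453.1 Hz, v_o = 1.4 m/s, v_s = 9.5 m/s
  Direction: approaching
Formula: f_o = f_s * (c + v_o) / (c - v_s)
Numerator: c + v_o = 343 + 1.4 = 344.4
Denominator: c - v_s = 343 - 9.5 = 333.5
f_o = 4453.1 * 344.4 / 333.5 = 4598.64

4598.64 Hz


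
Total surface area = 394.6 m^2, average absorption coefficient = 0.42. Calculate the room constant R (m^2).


Given values:
  S = 394.6 m^2, alpha = 0.42
Formula: R = S * alpha / (1 - alpha)
Numerator: 394.6 * 0.42 = 165.732
Denominator: 1 - 0.42 = 0.58
R = 165.732 / 0.58 = 285.74

285.74 m^2


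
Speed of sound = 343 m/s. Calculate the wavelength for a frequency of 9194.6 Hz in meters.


Given values:
  c = 343 m/s, f = 9194.6 Hz
Formula: lambda = c / f
lambda = 343 / 9194.6
lambda = 0.0373

0.0373 m


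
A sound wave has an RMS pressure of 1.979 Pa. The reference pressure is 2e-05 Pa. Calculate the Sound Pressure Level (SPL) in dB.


Given values:
  p = 1.979 Pa
  p_ref = 2e-05 Pa
Formula: SPL = 20 * log10(p / p_ref)
Compute ratio: p / p_ref = 1.979 / 2e-05 = 98950
Compute log10: log10(98950) = 4.995416
Multiply: SPL = 20 * 4.995416 = 99.91

99.91 dB


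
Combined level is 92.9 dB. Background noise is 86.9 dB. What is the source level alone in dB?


Given values:
  L_total = 92.9 dB, L_bg = 86.9 dB
Formula: L_source = 10 * log10(10^(L_total/10) - 10^(L_bg/10))
Convert to linear:
  10^(92.9/10) = 1949844599.758
  10^(86.9/10) = 489778819.3684
Difference: 1949844599.758 - 489778819.3684 = 1460065780.3896
L_source = 10 * log10(1460065780.3896) = 91.64

91.64 dB


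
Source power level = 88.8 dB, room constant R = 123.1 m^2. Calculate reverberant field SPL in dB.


Given values:
  Lw = 88.8 dB, R = 123.1 m^2
Formula: SPL = Lw + 10 * log10(4 / R)
Compute 4 / R = 4 / 123.1 = 0.032494
Compute 10 * log10(0.032494) = -14.882
SPL = 88.8 + (-14.882) = 73.92

73.92 dB


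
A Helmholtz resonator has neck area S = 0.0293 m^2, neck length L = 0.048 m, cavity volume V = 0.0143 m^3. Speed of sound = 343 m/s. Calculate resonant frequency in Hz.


Given values:
  S = 0.0293 m^2, L = 0.048 m, V = 0.0143 m^3, c = 343 m/s
Formula: f = (c / (2*pi)) * sqrt(S / (V * L))
Compute V * L = 0.0143 * 0.048 = 0.0006864
Compute S / (V * L) = 0.0293 / 0.0006864 = 42.6865
Compute sqrt(42.6865) = 6.533491
Compute c / (2*pi) = 343 / 6.283185 = 54.590148
f = 54.590148 * 6.533491 = 356.66

356.66 Hz


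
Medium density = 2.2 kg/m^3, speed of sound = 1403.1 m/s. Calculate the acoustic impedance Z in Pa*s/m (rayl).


Given values:
  rho = 2.2 kg/m^3
  c = 1403.1 m/s
Formula: Z = rho * c
Z = 2.2 * 1403.1
Z = 3086.82

3086.82 rayl


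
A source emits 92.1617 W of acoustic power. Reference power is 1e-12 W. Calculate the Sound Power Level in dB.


Given values:
  W = 92.1617 W
  W_ref = 1e-12 W
Formula: SWL = 10 * log10(W / W_ref)
Compute ratio: W / W_ref = 92161700000000
Compute log10: log10(92161700000000) = 13.96455
Multiply: SWL = 10 * 13.96455 = 139.65

139.65 dB


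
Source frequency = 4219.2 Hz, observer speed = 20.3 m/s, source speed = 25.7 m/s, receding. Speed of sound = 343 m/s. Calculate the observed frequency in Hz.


Given values:
  f_s = 4219.2 Hz, v_o = 20.3 m/s, v_s = 25.7 m/s
  Direction: receding
Formula: f_o = f_s * (c - v_o) / (c + v_s)
Numerator: c - v_o = 343 - 20.3 = 322.7
Denominator: c + v_s = 343 + 25.7 = 368.7
f_o = 4219.2 * 322.7 / 368.7 = 3692.8

3692.8 Hz


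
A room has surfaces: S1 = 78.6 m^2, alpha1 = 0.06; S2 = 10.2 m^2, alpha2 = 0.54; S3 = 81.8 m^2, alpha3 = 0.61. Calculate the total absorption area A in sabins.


Given surfaces:
  Surface 1: 78.6 * 0.06 = 4.716
  Surface 2: 10.2 * 0.54 = 5.508
  Surface 3: 81.8 * 0.61 = 49.898
Formula: A = sum(Si * alpha_i)
A = 4.716 + 5.508 + 49.898
A = 60.12

60.12 sabins


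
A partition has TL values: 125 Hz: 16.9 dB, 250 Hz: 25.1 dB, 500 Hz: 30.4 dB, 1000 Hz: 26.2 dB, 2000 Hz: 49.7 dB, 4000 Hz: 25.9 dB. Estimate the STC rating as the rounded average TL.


Given TL values at each frequency:
  125 Hz: 16.9 dB
  250 Hz: 25.1 dB
  500 Hz: 30.4 dB
  1000 Hz: 26.2 dB
  2000 Hz: 49.7 dB
  4000 Hz: 25.9 dB
Formula: STC ~ round(average of TL values)
Sum = 16.9 + 25.1 + 30.4 + 26.2 + 49.7 + 25.9 = 174.2
Average = 174.2 / 6 = 29.03
Rounded: 29

29


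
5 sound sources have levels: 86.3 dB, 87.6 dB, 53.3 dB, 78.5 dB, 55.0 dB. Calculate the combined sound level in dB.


Formula: L_total = 10 * log10( sum(10^(Li/10)) )
  Source 1: 10^(86.3/10) = 426579518.8016
  Source 2: 10^(87.6/10) = 575439937.3372
  Source 3: 10^(53.3/10) = 213796.209
  Source 4: 10^(78.5/10) = 70794578.4384
  Source 5: 10^(55.0/10) = 316227.766
Sum of linear values = 1073344058.5522
L_total = 10 * log10(1073344058.5522) = 90.31

90.31 dB


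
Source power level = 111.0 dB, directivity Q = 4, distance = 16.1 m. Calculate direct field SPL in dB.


Given values:
  Lw = 111.0 dB, Q = 4, r = 16.1 m
Formula: SPL = Lw + 10 * log10(Q / (4 * pi * r^2))
Compute 4 * pi * r^2 = 4 * pi * 16.1^2 = 3257.3289
Compute Q / denom = 4 / 3257.3289 = 0.001228
Compute 10 * log10(0.001228) = -29.108
SPL = 111.0 + (-29.108) = 81.89

81.89 dB


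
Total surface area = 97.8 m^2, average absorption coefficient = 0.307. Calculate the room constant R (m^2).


Given values:
  S = 97.8 m^2, alpha = 0.307
Formula: R = S * alpha / (1 - alpha)
Numerator: 97.8 * 0.307 = 30.0246
Denominator: 1 - 0.307 = 0.693
R = 30.0246 / 0.693 = 43.33

43.33 m^2


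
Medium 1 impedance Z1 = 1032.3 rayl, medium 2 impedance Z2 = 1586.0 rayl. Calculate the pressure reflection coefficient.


Given values:
  Z1 = 1032.3 rayl, Z2 = 1586.0 rayl
Formula: R = (Z2 - Z1) / (Z2 + Z1)
Numerator: Z2 - Z1 = 1586.0 - 1032.3 = 553.7
Denominator: Z2 + Z1 = 1586.0 + 1032.3 = 2618.3
R = 553.7 / 2618.3 = 0.2115

0.2115


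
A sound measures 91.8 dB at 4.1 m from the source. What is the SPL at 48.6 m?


Given values:
  SPL1 = 91.8 dB, r1 = 4.1 m, r2 = 48.6 m
Formula: SPL2 = SPL1 - 20 * log10(r2 / r1)
Compute ratio: r2 / r1 = 48.6 / 4.1 = 11.8537
Compute log10: log10(11.8537) = 1.073854
Compute drop: 20 * 1.073854 = 21.4771
SPL2 = 91.8 - 21.4771 = 70.32

70.32 dB


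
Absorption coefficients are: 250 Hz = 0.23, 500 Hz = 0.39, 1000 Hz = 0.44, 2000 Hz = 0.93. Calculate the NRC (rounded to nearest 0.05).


Given values:
  a_250 = 0.23, a_500 = 0.39
  a_1000 = 0.44, a_2000 = 0.93
Formula: NRC = (a250 + a500 + a1000 + a2000) / 4
Sum = 0.23 + 0.39 + 0.44 + 0.93 = 1.99
NRC = 1.99 / 4 = 0.4975
Rounded to nearest 0.05: 0.5

0.5


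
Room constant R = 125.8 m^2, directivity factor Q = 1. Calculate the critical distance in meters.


Given values:
  R = 125.8 m^2, Q = 1
Formula: d_c = 0.141 * sqrt(Q * R)
Compute Q * R = 1 * 125.8 = 125.8
Compute sqrt(125.8) = 11.2161
d_c = 0.141 * 11.2161 = 1.581

1.581 m


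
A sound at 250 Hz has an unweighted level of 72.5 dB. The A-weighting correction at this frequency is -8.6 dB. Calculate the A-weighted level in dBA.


Given values:
  SPL = 72.5 dB
  A-weighting at 250 Hz = -8.6 dB
Formula: L_A = SPL + A_weight
L_A = 72.5 + (-8.6)
L_A = 63.9

63.9 dBA


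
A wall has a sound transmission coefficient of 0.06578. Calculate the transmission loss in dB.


Given values:
  tau = 0.06578
Formula: TL = 10 * log10(1 / tau)
Compute 1 / tau = 1 / 0.06578 = 15.2022
Compute log10(15.2022) = 1.181906
TL = 10 * 1.181906 = 11.82

11.82 dB


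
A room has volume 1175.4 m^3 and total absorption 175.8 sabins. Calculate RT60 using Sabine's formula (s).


Given values:
  V = 1175.4 m^3
  A = 175.8 sabins
Formula: RT60 = 0.161 * V / A
Numerator: 0.161 * 1175.4 = 189.2394
RT60 = 189.2394 / 175.8 = 1.076

1.076 s


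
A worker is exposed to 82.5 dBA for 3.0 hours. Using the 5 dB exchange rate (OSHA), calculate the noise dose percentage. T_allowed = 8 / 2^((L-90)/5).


Given values:
  L = 82.5 dBA, T = 3.0 hours
Formula: T_allowed = 8 / 2^((L - 90) / 5)
Compute exponent: (82.5 - 90) / 5 = -1.5
Compute 2^(-1.5) = 0.353553
T_allowed = 8 / 0.353553 = 22.627442 hours
Dose = (T / T_allowed) * 100
Dose = (3.0 / 22.627442) * 100 = 13.26

13.26 %


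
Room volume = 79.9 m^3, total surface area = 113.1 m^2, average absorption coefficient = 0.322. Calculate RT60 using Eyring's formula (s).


Given values:
  V = 79.9 m^3, S = 113.1 m^2, alpha = 0.322
Formula: RT60 = 0.161 * V / (-S * ln(1 - alpha))
Compute ln(1 - 0.322) = ln(0.678) = -0.388608
Denominator: -113.1 * -0.388608 = 43.9516
Numerator: 0.161 * 79.9 = 12.8639
RT60 = 12.8639 / 43.9516 = 0.293

0.293 s


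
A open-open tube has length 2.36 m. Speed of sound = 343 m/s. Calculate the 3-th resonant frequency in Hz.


Given values:
  Tube type: open-open, L = 2.36 m, c = 343 m/s, n = 3
Formula: f_n = n * c / (2 * L)
Compute 2 * L = 2 * 2.36 = 4.72
f = 3 * 343 / 4.72
f = 218.01

218.01 Hz


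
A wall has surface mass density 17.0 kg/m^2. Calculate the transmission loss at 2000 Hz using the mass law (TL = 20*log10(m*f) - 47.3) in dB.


Given values:
  m = 17.0 kg/m^2, f = 2000 Hz
Formula: TL = 20 * log10(m * f) - 47.3
Compute m * f = 17.0 * 2000 = 34000.0
Compute log10(34000.0) = 4.531479
Compute 20 * 4.531479 = 90.6296
TL = 90.6296 - 47.3 = 43.33

43.33 dB


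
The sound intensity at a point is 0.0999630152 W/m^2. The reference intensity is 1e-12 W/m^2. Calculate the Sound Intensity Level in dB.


Given values:
  I = 0.0999630152 W/m^2
  I_ref = 1e-12 W/m^2
Formula: SIL = 10 * log10(I / I_ref)
Compute ratio: I / I_ref = 99963015200
Compute log10: log10(99963015200) = 10.999839
Multiply: SIL = 10 * 10.999839 = 110.0

110.0 dB


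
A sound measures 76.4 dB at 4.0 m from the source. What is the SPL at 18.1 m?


Given values:
  SPL1 = 76.4 dB, r1 = 4.0 m, r2 = 18.1 m
Formula: SPL2 = SPL1 - 20 * log10(r2 / r1)
Compute ratio: r2 / r1 = 18.1 / 4.0 = 4.525
Compute log10: log10(4.525) = 0.655619
Compute drop: 20 * 0.655619 = 13.1124
SPL2 = 76.4 - 13.1124 = 63.29

63.29 dB


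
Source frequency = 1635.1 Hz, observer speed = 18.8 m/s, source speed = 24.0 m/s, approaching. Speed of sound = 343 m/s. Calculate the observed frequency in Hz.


Given values:
  f_s = 1635.1 Hz, v_o = 18.8 m/s, v_s = 24.0 m/s
  Direction: approaching
Formula: f_o = f_s * (c + v_o) / (c - v_s)
Numerator: c + v_o = 343 + 18.8 = 361.8
Denominator: c - v_s = 343 - 24.0 = 319.0
f_o = 1635.1 * 361.8 / 319.0 = 1854.48

1854.48 Hz
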